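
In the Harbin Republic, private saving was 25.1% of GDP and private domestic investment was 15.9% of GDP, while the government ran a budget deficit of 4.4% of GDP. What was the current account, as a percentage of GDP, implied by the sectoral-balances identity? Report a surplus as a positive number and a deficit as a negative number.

By the sectoral-balances identity, CA = (S_private - I) + (T - G).
Private balance = 25.1 - 15.9 = 9.2
Government balance (T - G) = -4.4
CA = 9.2 + (-4.4) = 4.8

4.8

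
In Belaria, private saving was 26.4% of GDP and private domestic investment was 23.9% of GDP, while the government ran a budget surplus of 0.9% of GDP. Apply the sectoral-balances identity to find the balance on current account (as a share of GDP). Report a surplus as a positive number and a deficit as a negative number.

By the sectoral-balances identity, CA = (S_private - I) + (T - G).
Private balance = 26.4 - 23.9 = 2.5
Government balance (T - G) = 0.9
CA = 2.5 + 0.9 = 3.4

3.4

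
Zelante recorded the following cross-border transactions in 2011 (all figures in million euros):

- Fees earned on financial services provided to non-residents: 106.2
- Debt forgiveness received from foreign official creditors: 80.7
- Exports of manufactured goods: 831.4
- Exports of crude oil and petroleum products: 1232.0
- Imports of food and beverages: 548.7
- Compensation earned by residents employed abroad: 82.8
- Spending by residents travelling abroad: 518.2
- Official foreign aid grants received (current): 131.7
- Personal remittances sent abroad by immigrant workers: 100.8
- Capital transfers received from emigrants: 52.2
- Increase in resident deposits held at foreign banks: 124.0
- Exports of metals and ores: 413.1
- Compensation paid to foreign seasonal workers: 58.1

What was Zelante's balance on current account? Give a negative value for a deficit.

Goods: 413.1 - 548.7 + 1232.0 + 831.4 = 1927.8
Services: -518.2 + 106.2 = -412.0
Primary income: 82.8 - 58.1 = 24.7
Secondary income: 131.7 - 100.8 = 30.9
Current account = 1927.8 + (-412.0) + 24.7 + 30.9 = 1571.4
(Excluded from the current account — capital account: debt forgiveness received from foreign official creditors 80.7, capital transfers received from emigrants 52.2; financial account: increase in resident deposits held at foreign banks 124.0.)

1571.4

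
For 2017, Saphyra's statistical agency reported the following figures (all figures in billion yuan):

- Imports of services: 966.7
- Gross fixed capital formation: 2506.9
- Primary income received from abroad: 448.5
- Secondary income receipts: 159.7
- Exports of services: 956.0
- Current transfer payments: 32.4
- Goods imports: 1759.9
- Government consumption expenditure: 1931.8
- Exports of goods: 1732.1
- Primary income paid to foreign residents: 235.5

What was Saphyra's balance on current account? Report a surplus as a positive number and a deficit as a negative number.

301.8

Goods balance = 1732.1 - 1759.9 = -27.8
Services balance = 956.0 - 966.7 = -10.7
Trade balance (goods + services) = -27.8 + (-10.7) = -38.5
Net primary income = 448.5 - 235.5 = 213.0
Net secondary income = 159.7 - 32.4 = 127.3
Current account = -38.5 + 213.0 + 127.3 = 301.8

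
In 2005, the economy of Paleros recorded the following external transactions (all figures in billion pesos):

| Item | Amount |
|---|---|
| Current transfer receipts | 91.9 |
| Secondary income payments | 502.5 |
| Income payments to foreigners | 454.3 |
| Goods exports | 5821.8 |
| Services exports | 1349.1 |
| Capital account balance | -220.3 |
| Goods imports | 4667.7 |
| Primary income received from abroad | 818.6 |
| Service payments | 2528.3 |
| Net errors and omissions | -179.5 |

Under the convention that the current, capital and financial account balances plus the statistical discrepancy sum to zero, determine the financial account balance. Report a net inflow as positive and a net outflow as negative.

Goods balance = 5821.8 - 4667.7 = 1154.1
Services balance = 1349.1 - 2528.3 = -1179.2
Trade balance (goods + services) = 1154.1 + (-1179.2) = -25.1
Net primary income = 818.6 - 454.3 = 364.3
Net secondary income = 91.9 - 502.5 = -410.6
Current account = -25.1 + 364.3 + (-410.6) = -71.4
Financial account = -(-71.4 + (-220.3) + (-179.5)) = 471.2

471.2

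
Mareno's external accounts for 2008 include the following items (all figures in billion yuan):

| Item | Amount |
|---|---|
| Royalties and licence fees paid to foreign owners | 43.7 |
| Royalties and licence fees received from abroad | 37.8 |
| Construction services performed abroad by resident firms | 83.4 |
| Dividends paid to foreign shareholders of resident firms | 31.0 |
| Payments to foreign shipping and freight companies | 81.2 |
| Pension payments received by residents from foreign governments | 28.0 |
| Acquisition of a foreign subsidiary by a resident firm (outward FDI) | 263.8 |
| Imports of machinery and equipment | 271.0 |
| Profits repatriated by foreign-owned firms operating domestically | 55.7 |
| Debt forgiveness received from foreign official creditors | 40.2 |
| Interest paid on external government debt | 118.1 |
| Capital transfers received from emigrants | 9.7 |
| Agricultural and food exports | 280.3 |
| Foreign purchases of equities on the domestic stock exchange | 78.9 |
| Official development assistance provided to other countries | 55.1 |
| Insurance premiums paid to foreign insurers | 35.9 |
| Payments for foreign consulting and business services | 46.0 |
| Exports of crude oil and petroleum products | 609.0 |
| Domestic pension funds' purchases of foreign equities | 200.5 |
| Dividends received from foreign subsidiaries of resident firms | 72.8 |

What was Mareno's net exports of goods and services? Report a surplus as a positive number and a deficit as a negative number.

532.7

Goods: -271.0 + 609.0 + 280.3 = 618.3
Services: -35.9 - 46.0 + 37.8 - 81.2 + 83.4 - 43.7 = -85.6
Trade balance = 618.3 + (-85.6) = 532.7
(Excluded from the trade balance — primary income: dividends paid to foreign shareholders of resident firms 31.0, profits repatriated by foreign-owned firms operating domestically 55.7, interest paid on external government debt 118.1, dividends received from foreign subsidiaries of resident firms 72.8; secondary income: pension payments received by residents from foreign governments 28.0, official development assistance provided to other countries 55.1; financial account: acquisition of a foreign subsidiary by a resident firm (outward FDI) 263.8, foreign purchases of equities on the domestic stock exchange 78.9, domestic pension funds' purchases of foreign equities 200.5; capital account: debt forgiveness received from foreign official creditors 40.2, capital transfers received from emigrants 9.7.)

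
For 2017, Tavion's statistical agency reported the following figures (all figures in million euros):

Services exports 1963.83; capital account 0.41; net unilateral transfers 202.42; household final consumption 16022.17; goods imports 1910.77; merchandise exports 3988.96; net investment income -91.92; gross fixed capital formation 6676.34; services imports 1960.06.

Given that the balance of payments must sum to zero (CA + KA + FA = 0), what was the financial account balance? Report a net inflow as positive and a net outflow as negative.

-2192.87

Goods balance = 3988.96 - 1910.77 = 2078.19
Services balance = 1963.83 - 1960.06 = 3.77
Trade balance (goods + services) = 2078.19 + 3.77 = 2081.96
Net primary income = -91.92
Net secondary income = 202.42
Current account = 2081.96 + (-91.92) + 202.42 = 2192.46
Financial account = -(2192.46 + 0.41) = -2192.87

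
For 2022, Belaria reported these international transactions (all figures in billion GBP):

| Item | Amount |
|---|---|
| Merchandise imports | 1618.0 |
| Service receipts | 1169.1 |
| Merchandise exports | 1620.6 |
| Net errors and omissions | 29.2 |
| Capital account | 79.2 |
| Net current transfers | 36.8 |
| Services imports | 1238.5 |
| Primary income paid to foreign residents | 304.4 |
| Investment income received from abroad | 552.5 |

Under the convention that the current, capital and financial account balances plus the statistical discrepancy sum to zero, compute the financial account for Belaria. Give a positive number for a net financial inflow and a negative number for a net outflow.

-326.5

Goods balance = 1620.6 - 1618.0 = 2.6
Services balance = 1169.1 - 1238.5 = -69.4
Trade balance (goods + services) = 2.6 + (-69.4) = -66.8
Net primary income = 552.5 - 304.4 = 248.1
Net secondary income = 36.8
Current account = -66.8 + 248.1 + 36.8 = 218.1
Financial account = -(218.1 + 79.2 + 29.2) = -326.5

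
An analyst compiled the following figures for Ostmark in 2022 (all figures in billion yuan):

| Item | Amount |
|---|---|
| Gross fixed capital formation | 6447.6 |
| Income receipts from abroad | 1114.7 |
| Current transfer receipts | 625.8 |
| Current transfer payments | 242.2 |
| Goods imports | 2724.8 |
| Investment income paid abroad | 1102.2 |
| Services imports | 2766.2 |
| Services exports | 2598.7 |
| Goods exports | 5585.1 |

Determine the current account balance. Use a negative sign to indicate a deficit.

Goods balance = 5585.1 - 2724.8 = 2860.3
Services balance = 2598.7 - 2766.2 = -167.5
Trade balance (goods + services) = 2860.3 + (-167.5) = 2692.8
Net primary income = 1114.7 - 1102.2 = 12.5
Net secondary income = 625.8 - 242.2 = 383.6
Current account = 2692.8 + 12.5 + 383.6 = 3088.9

3088.9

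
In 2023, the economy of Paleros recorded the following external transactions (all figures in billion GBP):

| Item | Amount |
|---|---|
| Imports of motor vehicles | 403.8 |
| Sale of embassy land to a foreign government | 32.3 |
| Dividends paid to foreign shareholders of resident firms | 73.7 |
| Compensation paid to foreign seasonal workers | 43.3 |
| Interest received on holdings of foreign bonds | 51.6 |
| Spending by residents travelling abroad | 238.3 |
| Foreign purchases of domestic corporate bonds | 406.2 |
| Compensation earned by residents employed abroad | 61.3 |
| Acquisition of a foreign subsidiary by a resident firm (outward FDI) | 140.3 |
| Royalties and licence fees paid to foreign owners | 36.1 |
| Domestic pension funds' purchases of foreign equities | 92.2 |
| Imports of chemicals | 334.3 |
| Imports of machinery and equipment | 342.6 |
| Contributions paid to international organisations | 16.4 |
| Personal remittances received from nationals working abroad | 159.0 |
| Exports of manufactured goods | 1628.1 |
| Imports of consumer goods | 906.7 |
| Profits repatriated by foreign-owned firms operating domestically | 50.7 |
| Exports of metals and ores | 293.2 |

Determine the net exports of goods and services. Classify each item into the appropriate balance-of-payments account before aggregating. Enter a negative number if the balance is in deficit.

-340.5

Goods: -403.8 + 293.2 - 342.6 - 906.7 - 334.3 + 1628.1 = -66.1
Services: -36.1 - 238.3 = -274.4
Trade balance = -66.1 + (-274.4) = -340.5
(Excluded from the trade balance — capital account: sale of embassy land to a foreign government 32.3; primary income: dividends paid to foreign shareholders of resident firms 73.7, compensation paid to foreign seasonal workers 43.3, interest received on holdings of foreign bonds 51.6, compensation earned by residents employed abroad 61.3, profits repatriated by foreign-owned firms operating domestically 50.7; financial account: foreign purchases of domestic corporate bonds 406.2, acquisition of a foreign subsidiary by a resident firm (outward FDI) 140.3, domestic pension funds' purchases of foreign equities 92.2; secondary income: contributions paid to international organisations 16.4, personal remittances received from nationals working abroad 159.0.)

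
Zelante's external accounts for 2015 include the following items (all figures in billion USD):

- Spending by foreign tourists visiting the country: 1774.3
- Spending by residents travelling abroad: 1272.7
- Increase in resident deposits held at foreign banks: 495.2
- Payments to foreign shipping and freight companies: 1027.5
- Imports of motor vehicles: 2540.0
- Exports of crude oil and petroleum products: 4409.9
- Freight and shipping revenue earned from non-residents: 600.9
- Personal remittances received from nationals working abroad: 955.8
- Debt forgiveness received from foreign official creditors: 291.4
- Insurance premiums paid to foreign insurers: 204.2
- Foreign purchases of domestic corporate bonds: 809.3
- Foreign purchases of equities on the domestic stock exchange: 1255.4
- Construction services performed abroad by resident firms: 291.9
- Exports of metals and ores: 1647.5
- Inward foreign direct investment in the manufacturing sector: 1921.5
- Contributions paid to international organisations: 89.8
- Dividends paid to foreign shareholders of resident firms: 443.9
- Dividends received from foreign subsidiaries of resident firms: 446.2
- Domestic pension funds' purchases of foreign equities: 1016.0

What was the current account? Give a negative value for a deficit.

Goods: 4409.9 + 1647.5 - 2540.0 = 3517.4
Services: -204.2 + 1774.3 + 600.9 - 1027.5 - 1272.7 + 291.9 = 162.7
Primary income: 446.2 - 443.9 = 2.3
Secondary income: 955.8 - 89.8 = 866.0
Current account = 3517.4 + 162.7 + 2.3 + 866.0 = 4548.4
(Excluded from the current account — financial account: increase in resident deposits held at foreign banks 495.2, foreign purchases of domestic corporate bonds 809.3, foreign purchases of equities on the domestic stock exchange 1255.4, inward foreign direct investment in the manufacturing sector 1921.5, domestic pension funds' purchases of foreign equities 1016.0; capital account: debt forgiveness received from foreign official creditors 291.4.)

4548.4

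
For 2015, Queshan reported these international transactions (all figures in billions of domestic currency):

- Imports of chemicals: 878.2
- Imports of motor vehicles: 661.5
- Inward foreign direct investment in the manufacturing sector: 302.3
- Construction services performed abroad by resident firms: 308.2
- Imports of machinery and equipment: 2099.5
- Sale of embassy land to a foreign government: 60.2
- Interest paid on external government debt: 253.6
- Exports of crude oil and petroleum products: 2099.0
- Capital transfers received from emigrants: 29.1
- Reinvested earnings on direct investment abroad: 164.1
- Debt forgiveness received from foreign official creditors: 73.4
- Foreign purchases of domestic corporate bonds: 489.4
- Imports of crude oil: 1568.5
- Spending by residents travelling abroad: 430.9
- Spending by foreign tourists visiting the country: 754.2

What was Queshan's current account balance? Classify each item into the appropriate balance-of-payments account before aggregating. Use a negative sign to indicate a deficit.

Goods: -878.2 + 2099.0 - 2099.5 - 1568.5 - 661.5 = -3108.7
Services: 754.2 + 308.2 - 430.9 = 631.5
Primary income: 164.1 - 253.6 = -89.5
Current account = (-3108.7) + 631.5 + (-89.5) = -2566.7
(Excluded from the current account — financial account: inward foreign direct investment in the manufacturing sector 302.3, foreign purchases of domestic corporate bonds 489.4; capital account: sale of embassy land to a foreign government 60.2, capital transfers received from emigrants 29.1, debt forgiveness received from foreign official creditors 73.4.)

-2566.7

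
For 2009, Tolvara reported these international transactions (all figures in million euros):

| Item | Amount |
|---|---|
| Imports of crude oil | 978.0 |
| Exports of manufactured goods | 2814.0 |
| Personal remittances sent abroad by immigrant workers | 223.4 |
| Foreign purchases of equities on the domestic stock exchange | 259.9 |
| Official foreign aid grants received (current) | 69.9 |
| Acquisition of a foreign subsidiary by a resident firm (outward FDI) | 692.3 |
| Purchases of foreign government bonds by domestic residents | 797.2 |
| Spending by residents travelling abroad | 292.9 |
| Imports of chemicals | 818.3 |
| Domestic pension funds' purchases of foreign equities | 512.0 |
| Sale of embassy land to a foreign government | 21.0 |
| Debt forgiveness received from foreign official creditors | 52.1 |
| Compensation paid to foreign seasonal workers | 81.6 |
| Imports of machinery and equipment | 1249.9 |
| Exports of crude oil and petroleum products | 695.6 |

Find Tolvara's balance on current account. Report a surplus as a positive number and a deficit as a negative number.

Goods: 2814.0 + 695.6 - 978.0 - 818.3 - 1249.9 = 463.4
Services: -292.9
Primary income: -81.6
Secondary income: 69.9 - 223.4 = -153.5
Current account = 463.4 + (-292.9) + (-81.6) + (-153.5) = -64.6
(Excluded from the current account — financial account: foreign purchases of equities on the domestic stock exchange 259.9, acquisition of a foreign subsidiary by a resident firm (outward FDI) 692.3, purchases of foreign government bonds by domestic residents 797.2, domestic pension funds' purchases of foreign equities 512.0; capital account: sale of embassy land to a foreign government 21.0, debt forgiveness received from foreign official creditors 52.1.)

-64.6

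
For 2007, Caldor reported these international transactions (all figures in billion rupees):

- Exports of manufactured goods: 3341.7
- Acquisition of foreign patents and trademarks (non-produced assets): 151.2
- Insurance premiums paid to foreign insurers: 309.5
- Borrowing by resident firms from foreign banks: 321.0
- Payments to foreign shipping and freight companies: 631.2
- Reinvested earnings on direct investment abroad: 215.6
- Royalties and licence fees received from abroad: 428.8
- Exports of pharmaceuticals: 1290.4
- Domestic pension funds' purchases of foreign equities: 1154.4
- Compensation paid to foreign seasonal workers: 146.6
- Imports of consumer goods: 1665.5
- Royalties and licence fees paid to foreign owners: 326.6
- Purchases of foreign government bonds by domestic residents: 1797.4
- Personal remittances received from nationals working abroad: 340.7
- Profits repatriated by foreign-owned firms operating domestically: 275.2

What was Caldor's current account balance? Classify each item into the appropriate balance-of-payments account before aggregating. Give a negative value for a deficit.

2262.6

Goods: 3341.7 - 1665.5 + 1290.4 = 2966.6
Services: -326.6 + 428.8 - 631.2 - 309.5 = -838.5
Primary income: -275.2 + 215.6 - 146.6 = -206.2
Secondary income: 340.7
Current account = 2966.6 + (-838.5) + (-206.2) + 340.7 = 2262.6
(Excluded from the current account — capital account: acquisition of foreign patents and trademarks (non-produced assets) 151.2; financial account: borrowing by resident firms from foreign banks 321.0, domestic pension funds' purchases of foreign equities 1154.4, purchases of foreign government bonds by domestic residents 1797.4.)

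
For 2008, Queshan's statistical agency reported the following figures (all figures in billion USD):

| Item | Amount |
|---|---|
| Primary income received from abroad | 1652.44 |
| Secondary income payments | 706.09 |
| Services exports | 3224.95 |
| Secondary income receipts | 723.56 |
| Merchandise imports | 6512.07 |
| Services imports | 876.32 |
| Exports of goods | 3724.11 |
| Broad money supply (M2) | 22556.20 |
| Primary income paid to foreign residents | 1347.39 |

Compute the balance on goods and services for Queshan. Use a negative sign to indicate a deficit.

-439.33

Goods balance = 3724.11 - 6512.07 = -2787.96
Services balance = 3224.95 - 876.32 = 2348.63
Trade balance (goods + services) = -2787.96 + 2348.63 = -439.33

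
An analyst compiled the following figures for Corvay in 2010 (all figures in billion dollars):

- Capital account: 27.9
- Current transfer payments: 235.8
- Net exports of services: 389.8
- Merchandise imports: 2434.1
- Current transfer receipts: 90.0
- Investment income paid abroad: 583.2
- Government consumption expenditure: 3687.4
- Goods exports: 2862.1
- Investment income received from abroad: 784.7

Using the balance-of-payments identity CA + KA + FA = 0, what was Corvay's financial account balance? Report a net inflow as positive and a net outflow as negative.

Goods balance = 2862.1 - 2434.1 = 428.0
Services balance = 389.8
Trade balance (goods + services) = 428.0 + 389.8 = 817.8
Net primary income = 784.7 - 583.2 = 201.5
Net secondary income = 90.0 - 235.8 = -145.8
Current account = 817.8 + 201.5 + (-145.8) = 873.5
Financial account = -(873.5 + 27.9) = -901.4

-901.4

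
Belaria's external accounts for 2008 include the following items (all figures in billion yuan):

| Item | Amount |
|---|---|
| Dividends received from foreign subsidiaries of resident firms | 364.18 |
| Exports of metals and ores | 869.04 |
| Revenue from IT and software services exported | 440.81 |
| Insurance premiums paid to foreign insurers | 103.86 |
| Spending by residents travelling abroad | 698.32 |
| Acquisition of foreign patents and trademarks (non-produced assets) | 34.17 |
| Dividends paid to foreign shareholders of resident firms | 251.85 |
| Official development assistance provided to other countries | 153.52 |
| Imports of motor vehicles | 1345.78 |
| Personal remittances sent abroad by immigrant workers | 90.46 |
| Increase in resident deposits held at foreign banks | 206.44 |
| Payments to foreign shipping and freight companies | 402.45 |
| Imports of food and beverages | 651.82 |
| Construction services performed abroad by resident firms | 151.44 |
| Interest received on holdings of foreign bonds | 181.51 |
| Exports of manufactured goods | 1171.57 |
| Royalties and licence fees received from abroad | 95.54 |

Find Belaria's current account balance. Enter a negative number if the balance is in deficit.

Goods: -651.82 + 869.04 - 1345.78 + 1171.57 = 43.01
Services: 440.81 + 151.44 - 402.45 - 698.32 + 95.54 - 103.86 = -516.84
Primary income: 364.18 - 251.85 + 181.51 = 293.84
Secondary income: -153.52 - 90.46 = -243.98
Current account = 43.01 + (-516.84) + 293.84 + (-243.98) = -423.97
(Excluded from the current account — capital account: acquisition of foreign patents and trademarks (non-produced assets) 34.17; financial account: increase in resident deposits held at foreign banks 206.44.)

-423.97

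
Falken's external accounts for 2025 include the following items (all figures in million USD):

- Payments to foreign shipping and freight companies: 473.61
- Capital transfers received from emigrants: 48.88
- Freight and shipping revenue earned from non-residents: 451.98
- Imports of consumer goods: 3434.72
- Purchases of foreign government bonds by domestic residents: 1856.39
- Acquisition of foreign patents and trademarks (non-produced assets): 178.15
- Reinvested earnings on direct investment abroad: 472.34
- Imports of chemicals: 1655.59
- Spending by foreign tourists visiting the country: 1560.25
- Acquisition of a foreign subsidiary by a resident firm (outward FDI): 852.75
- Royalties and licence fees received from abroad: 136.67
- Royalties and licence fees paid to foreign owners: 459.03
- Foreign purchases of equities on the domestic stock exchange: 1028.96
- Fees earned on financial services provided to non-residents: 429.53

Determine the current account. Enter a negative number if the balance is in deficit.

Goods: -1655.59 - 3434.72 = -5090.31
Services: -459.03 + 1560.25 + 136.67 + 429.53 - 473.61 + 451.98 = 1645.79
Primary income: 472.34
Current account = (-5090.31) + 1645.79 + 472.34 = -2972.18
(Excluded from the current account — capital account: capital transfers received from emigrants 48.88, acquisition of foreign patents and trademarks (non-produced assets) 178.15; financial account: purchases of foreign government bonds by domestic residents 1856.39, acquisition of a foreign subsidiary by a resident firm (outward FDI) 852.75, foreign purchases of equities on the domestic stock exchange 1028.96.)

-2972.18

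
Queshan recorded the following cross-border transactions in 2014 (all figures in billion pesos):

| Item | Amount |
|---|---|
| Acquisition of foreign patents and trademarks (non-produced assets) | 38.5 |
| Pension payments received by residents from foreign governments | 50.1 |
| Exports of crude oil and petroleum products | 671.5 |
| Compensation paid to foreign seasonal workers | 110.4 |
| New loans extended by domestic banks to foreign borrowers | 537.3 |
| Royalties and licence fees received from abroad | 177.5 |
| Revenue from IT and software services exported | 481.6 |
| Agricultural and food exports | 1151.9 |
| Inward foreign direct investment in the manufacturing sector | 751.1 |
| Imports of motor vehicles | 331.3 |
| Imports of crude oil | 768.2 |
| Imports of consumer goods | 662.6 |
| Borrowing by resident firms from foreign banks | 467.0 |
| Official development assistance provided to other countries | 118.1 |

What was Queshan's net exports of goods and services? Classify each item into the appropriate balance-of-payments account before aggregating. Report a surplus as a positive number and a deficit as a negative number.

720.4

Goods: 1151.9 - 331.3 - 768.2 - 662.6 + 671.5 = 61.3
Services: 177.5 + 481.6 = 659.1
Trade balance = 61.3 + 659.1 = 720.4
(Excluded from the trade balance — capital account: acquisition of foreign patents and trademarks (non-produced assets) 38.5; secondary income: pension payments received by residents from foreign governments 50.1, official development assistance provided to other countries 118.1; primary income: compensation paid to foreign seasonal workers 110.4; financial account: new loans extended by domestic banks to foreign borrowers 537.3, inward foreign direct investment in the manufacturing sector 751.1, borrowing by resident firms from foreign banks 467.0.)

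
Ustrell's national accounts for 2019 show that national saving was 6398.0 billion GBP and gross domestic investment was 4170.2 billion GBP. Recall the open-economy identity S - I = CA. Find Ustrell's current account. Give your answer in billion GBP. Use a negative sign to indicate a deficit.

2227.8

S - I = CA (net lending to the rest of the world).
CA = S - I = 6398.0 - 4170.2 = 2227.8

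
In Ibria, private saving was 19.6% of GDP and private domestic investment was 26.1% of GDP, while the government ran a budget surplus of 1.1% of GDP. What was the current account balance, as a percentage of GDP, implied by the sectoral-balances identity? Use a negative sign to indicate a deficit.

By the sectoral-balances identity, CA = (S_private - I) + (T - G).
Private balance = 19.6 - 26.1 = -6.5
Government balance (T - G) = 1.1
CA = -6.5 + 1.1 = -5.4

-5.4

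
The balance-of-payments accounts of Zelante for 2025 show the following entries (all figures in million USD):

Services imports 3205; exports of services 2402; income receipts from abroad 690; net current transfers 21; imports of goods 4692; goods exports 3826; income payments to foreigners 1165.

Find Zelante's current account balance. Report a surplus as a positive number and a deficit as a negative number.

-2123

Goods balance = 3826 - 4692 = -866
Services balance = 2402 - 3205 = -803
Trade balance (goods + services) = -866 + (-803) = -1669
Net primary income = 690 - 1165 = -475
Net secondary income = 21
Current account = -1669 + (-475) + 21 = -2123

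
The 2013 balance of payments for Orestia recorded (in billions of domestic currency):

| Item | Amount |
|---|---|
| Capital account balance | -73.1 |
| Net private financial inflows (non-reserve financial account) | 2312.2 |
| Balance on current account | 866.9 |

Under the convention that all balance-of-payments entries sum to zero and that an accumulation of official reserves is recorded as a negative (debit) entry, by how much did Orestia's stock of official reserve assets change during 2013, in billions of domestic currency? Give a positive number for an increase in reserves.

Official reserve transactions balance = -(866.9 + (-73.1) + 2312.2) = -3106.0
An accumulation of reserves is recorded as a debit (negative entry), so the change in the stock of reserves is the negative of that balance.
Change in official reserves = -(-3106.0) = 3106.0

3106.0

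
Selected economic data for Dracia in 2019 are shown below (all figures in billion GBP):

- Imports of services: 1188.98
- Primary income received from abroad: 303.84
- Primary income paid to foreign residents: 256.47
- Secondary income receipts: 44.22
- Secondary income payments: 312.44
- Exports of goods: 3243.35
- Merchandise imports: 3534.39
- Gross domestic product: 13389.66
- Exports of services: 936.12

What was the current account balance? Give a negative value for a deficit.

Goods balance = 3243.35 - 3534.39 = -291.04
Services balance = 936.12 - 1188.98 = -252.86
Trade balance (goods + services) = -291.04 + (-252.86) = -543.90
Net primary income = 303.84 - 256.47 = 47.37
Net secondary income = 44.22 - 312.44 = -268.22
Current account = -543.90 + 47.37 + (-268.22) = -764.75

-764.75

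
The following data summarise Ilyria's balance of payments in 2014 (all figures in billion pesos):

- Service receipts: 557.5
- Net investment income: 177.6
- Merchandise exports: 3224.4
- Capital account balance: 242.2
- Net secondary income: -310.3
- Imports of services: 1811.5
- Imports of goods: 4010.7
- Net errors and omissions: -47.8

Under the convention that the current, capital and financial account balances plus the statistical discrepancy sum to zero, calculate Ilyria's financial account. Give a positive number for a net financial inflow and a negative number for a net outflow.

Goods balance = 3224.4 - 4010.7 = -786.3
Services balance = 557.5 - 1811.5 = -1254.0
Trade balance (goods + services) = -786.3 + (-1254.0) = -2040.3
Net primary income = 177.6
Net secondary income = -310.3
Current account = -2040.3 + 177.6 + (-310.3) = -2173.0
Financial account = -(-2173.0 + 242.2 + (-47.8)) = 1978.6

1978.6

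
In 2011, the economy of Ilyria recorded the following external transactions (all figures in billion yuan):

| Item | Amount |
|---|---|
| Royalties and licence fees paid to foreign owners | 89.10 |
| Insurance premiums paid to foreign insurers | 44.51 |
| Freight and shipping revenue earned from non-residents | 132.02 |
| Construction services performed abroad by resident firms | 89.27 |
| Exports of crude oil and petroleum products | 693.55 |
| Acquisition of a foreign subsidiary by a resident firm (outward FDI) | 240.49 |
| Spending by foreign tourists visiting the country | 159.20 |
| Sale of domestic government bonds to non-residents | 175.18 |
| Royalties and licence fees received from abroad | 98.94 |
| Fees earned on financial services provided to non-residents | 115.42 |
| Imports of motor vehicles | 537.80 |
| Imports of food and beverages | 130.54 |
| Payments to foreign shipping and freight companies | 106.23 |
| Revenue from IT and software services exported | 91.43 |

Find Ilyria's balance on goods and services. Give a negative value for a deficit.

Goods: -537.80 + 693.55 - 130.54 = 25.21
Services: 159.20 - 44.51 - 89.10 + 115.42 + 132.02 + 91.43 - 106.23 + 89.27 + 98.94 = 446.44
Trade balance = 25.21 + 446.44 = 471.65
(Excluded from the trade balance — financial account: acquisition of a foreign subsidiary by a resident firm (outward FDI) 240.49, sale of domestic government bonds to non-residents 175.18.)

471.65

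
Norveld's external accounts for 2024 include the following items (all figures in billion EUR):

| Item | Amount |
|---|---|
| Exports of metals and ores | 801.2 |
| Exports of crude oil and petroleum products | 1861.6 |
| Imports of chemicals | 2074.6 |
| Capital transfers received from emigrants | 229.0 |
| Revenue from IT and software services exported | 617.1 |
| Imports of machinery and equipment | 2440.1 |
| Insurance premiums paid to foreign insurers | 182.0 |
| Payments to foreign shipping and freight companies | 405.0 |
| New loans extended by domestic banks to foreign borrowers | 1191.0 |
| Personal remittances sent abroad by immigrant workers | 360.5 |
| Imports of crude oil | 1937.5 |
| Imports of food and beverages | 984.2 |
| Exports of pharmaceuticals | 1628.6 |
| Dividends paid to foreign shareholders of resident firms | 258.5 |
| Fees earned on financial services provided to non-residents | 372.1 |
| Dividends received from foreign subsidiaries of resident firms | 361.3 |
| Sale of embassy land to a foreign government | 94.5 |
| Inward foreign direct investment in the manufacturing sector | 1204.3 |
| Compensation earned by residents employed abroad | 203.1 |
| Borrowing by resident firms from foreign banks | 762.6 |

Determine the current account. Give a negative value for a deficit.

-2797.4

Goods: 1861.6 - 2074.6 - 984.2 - 1937.5 - 2440.1 + 801.2 + 1628.6 = -3145.0
Services: 617.1 - 182.0 - 405.0 + 372.1 = 402.2
Primary income: 361.3 + 203.1 - 258.5 = 305.9
Secondary income: -360.5
Current account = (-3145.0) + 402.2 + 305.9 + (-360.5) = -2797.4
(Excluded from the current account — capital account: capital transfers received from emigrants 229.0, sale of embassy land to a foreign government 94.5; financial account: new loans extended by domestic banks to foreign borrowers 1191.0, inward foreign direct investment in the manufacturing sector 1204.3, borrowing by resident firms from foreign banks 762.6.)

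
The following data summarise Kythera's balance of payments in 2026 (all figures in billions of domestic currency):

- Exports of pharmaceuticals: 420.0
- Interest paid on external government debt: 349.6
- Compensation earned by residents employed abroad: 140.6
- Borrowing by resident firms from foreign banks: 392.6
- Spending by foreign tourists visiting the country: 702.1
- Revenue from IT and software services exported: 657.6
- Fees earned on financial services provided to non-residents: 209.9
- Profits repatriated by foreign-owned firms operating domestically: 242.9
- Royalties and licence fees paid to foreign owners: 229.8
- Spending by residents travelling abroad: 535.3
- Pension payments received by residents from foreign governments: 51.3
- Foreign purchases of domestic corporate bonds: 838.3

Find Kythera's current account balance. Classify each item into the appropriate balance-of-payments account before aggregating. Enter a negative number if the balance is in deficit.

823.9

Goods: 420.0
Services: 209.9 - 229.8 + 702.1 + 657.6 - 535.3 = 804.5
Primary income: -242.9 + 140.6 - 349.6 = -451.9
Secondary income: 51.3
Current account = 420.0 + 804.5 + (-451.9) + 51.3 = 823.9
(Excluded from the current account — financial account: borrowing by resident firms from foreign banks 392.6, foreign purchases of domestic corporate bonds 838.3.)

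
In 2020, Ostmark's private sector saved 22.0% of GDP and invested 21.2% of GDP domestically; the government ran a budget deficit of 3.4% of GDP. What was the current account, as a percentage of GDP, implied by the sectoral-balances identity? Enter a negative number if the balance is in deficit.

-2.6

By the sectoral-balances identity, CA = (S_private - I) + (T - G).
Private balance = 22.0 - 21.2 = 0.8
Government balance (T - G) = -3.4
CA = 0.8 + (-3.4) = -2.6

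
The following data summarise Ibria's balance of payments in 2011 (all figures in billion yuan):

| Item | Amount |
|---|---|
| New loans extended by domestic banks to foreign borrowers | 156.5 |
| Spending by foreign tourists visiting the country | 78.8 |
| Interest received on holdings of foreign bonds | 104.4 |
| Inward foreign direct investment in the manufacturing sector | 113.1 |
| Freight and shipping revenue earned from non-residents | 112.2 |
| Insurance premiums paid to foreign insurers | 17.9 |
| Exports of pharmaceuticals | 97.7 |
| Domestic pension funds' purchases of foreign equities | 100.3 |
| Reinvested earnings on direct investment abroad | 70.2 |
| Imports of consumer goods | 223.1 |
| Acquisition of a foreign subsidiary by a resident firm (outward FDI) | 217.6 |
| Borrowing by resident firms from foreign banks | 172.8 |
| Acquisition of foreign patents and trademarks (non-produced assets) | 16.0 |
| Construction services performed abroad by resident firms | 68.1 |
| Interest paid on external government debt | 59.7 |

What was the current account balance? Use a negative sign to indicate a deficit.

230.7

Goods: -223.1 + 97.7 = -125.4
Services: -17.9 + 112.2 + 68.1 + 78.8 = 241.2
Primary income: 104.4 - 59.7 + 70.2 = 114.9
Current account = (-125.4) + 241.2 + 114.9 = 230.7
(Excluded from the current account — financial account: new loans extended by domestic banks to foreign borrowers 156.5, inward foreign direct investment in the manufacturing sector 113.1, domestic pension funds' purchases of foreign equities 100.3, acquisition of a foreign subsidiary by a resident firm (outward FDI) 217.6, borrowing by resident firms from foreign banks 172.8; capital account: acquisition of foreign patents and trademarks (non-produced assets) 16.0.)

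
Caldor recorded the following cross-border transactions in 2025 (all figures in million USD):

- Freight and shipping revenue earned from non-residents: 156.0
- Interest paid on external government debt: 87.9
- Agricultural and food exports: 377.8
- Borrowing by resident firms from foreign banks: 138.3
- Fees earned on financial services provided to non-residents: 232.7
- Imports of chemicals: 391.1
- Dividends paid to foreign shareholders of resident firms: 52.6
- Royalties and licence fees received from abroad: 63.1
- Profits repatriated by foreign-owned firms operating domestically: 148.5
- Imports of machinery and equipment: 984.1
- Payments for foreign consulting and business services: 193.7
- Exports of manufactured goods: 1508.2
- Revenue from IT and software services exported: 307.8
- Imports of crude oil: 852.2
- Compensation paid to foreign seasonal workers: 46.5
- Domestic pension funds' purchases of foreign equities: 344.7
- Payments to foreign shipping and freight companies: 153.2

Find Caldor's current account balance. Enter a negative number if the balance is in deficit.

-264.2

Goods: -852.2 + 377.8 - 984.1 - 391.1 + 1508.2 = -341.4
Services: -153.2 + 307.8 + 156.0 + 63.1 - 193.7 + 232.7 = 412.7
Primary income: -52.6 - 87.9 - 148.5 - 46.5 = -335.5
Current account = (-341.4) + 412.7 + (-335.5) = -264.2
(Excluded from the current account — financial account: borrowing by resident firms from foreign banks 138.3, domestic pension funds' purchases of foreign equities 344.7.)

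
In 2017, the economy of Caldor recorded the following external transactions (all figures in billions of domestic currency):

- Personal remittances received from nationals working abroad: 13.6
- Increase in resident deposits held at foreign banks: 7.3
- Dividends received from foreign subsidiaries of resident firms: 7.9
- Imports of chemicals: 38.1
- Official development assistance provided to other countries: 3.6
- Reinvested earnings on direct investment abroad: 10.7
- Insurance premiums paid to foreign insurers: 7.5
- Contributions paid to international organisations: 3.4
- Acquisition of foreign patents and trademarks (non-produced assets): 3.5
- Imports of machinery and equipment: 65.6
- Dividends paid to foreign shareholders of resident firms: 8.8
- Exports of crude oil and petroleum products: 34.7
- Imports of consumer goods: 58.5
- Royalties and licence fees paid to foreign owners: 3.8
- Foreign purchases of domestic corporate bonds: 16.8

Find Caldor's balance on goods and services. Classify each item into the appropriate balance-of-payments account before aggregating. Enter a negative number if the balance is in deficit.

Goods: 34.7 - 38.1 - 65.6 - 58.5 = -127.5
Services: -7.5 - 3.8 = -11.3
Trade balance = -127.5 + (-11.3) = -138.8
(Excluded from the trade balance — secondary income: personal remittances received from nationals working abroad 13.6, official development assistance provided to other countries 3.6, contributions paid to international organisations 3.4; financial account: increase in resident deposits held at foreign banks 7.3, foreign purchases of domestic corporate bonds 16.8; primary income: dividends received from foreign subsidiaries of resident firms 7.9, reinvested earnings on direct investment abroad 10.7, dividends paid to foreign shareholders of resident firms 8.8; capital account: acquisition of foreign patents and trademarks (non-produced assets) 3.5.)

-138.8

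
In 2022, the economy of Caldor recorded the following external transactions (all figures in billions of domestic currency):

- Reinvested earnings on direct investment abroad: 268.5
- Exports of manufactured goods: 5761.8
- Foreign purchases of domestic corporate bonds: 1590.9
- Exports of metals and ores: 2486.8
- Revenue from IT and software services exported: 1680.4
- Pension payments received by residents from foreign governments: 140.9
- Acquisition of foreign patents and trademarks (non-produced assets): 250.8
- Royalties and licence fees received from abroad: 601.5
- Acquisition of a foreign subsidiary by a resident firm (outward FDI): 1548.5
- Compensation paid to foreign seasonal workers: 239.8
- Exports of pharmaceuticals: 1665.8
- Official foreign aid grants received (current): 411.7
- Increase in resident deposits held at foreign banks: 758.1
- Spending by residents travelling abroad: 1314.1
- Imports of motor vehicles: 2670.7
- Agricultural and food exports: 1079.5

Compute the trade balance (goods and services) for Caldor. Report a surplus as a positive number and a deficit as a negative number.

Goods: 5761.8 + 1665.8 + 1079.5 - 2670.7 + 2486.8 = 8323.2
Services: -1314.1 + 601.5 + 1680.4 = 967.8
Trade balance = 8323.2 + 967.8 = 9291.0
(Excluded from the trade balance — primary income: reinvested earnings on direct investment abroad 268.5, compensation paid to foreign seasonal workers 239.8; financial account: foreign purchases of domestic corporate bonds 1590.9, acquisition of a foreign subsidiary by a resident firm (outward FDI) 1548.5, increase in resident deposits held at foreign banks 758.1; secondary income: pension payments received by residents from foreign governments 140.9, official foreign aid grants received (current) 411.7; capital account: acquisition of foreign patents and trademarks (non-produced assets) 250.8.)

9291.0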